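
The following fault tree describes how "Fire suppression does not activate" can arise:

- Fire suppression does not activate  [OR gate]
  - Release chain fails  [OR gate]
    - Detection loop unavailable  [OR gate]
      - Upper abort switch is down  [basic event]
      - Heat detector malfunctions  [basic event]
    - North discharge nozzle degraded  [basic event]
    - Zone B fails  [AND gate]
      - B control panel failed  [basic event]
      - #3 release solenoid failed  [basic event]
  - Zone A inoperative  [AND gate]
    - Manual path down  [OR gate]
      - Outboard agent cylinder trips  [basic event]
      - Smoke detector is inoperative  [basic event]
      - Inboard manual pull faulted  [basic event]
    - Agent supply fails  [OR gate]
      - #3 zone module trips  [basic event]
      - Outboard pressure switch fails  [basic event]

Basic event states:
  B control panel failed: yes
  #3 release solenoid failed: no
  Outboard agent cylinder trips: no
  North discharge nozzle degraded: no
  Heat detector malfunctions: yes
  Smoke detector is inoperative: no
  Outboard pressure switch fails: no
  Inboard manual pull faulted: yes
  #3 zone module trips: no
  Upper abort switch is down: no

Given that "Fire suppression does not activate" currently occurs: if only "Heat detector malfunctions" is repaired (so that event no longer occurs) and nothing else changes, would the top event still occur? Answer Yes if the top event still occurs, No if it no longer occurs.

Counterfactual: set "Heat detector malfunctions" to not occurred.
Detection loop unavailable [OR]: Upper abort switch is down=not, Heat detector malfunctions=not → no input occurs → does not occur.
Zone B fails [AND]: B control panel failed=occurs, #3 release solenoid failed=not → not all inputs occur → does not occur.
Release chain fails [OR]: Detection loop unavailable=not, North discharge nozzle degraded=not, Zone B fails=not → no input occurs → does not occur.
Manual path down [OR]: Outboard agent cylinder trips=not, Smoke detector is inoperative=not, Inboard manual pull faulted=occurs → at least one input occurs → occurs.
Agent supply fails [OR]: #3 zone module trips=not, Outboard pressure switch fails=not → no input occurs → does not occur.
Zone A inoperative [AND]: Manual path down=occurs, Agent supply fails=not → not all inputs occur → does not occur.
Fire suppression does not activate [OR]: Release chain fails=not, Zone A inoperative=not → no input occurs → does not occur.

No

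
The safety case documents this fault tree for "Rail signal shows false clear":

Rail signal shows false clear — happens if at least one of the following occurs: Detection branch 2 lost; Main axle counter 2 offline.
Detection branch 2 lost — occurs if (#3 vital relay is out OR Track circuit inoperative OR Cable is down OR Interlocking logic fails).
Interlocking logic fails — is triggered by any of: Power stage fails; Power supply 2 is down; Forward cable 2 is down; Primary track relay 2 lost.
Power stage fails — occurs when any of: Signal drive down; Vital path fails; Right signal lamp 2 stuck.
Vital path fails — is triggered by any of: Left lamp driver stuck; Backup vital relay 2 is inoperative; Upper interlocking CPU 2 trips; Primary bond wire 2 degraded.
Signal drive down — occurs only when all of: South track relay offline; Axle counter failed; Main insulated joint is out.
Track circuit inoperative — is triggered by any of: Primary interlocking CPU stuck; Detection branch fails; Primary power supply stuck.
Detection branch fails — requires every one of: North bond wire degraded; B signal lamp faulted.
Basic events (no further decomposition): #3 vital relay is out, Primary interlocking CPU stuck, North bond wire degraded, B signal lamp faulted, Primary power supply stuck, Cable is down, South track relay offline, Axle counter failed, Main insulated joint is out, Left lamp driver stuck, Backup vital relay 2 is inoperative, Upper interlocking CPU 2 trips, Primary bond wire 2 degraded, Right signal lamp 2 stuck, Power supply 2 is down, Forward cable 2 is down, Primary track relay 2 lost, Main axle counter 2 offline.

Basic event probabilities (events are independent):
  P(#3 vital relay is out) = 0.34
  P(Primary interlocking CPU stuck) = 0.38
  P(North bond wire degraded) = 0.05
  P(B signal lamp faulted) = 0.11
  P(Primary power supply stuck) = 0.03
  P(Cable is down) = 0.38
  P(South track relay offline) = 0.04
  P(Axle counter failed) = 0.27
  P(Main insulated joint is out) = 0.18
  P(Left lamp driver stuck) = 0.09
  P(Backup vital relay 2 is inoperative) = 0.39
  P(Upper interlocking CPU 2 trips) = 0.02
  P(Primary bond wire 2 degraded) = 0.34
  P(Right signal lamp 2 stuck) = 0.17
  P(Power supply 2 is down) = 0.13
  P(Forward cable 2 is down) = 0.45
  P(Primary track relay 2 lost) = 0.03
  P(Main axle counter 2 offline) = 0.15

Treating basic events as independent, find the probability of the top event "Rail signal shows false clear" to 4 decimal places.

P(Detection branch fails) [AND] = 0.05 × 0.11 = 0.005500
P(Track circuit inoperative) [OR] = 1 − (1−0.38) × (1−0.005500) × (1−0.03) = 0.401908
P(Signal drive down) [AND] = 0.04 × 0.27 × 0.18 = 0.001944
P(Vital path fails) [OR] = 1 − (1−0.09) × (1−0.39) × (1−0.02) × (1−0.34) = 0.640961
P(Power stage fails) [OR] = 1 − (1−0.001944) × (1−0.640961) × (1−0.17) = 0.702577
P(Interlocking logic fails) [OR] = 1 − (1−0.702577) × (1−0.13) × (1−0.45) × (1−0.03) = 0.861953
P(Detection branch 2 lost) [OR] = 1 − (1−0.34) × (1−0.401908) × (1−0.38) × (1−0.861953) = 0.966214
P(Rail signal shows false clear) [OR] = 1 − (1−0.966214) × (1−0.15) = 0.971282
Rounded to 4 decimal places: P(Rail signal shows false clear) ≈ 0.9713.

0.9713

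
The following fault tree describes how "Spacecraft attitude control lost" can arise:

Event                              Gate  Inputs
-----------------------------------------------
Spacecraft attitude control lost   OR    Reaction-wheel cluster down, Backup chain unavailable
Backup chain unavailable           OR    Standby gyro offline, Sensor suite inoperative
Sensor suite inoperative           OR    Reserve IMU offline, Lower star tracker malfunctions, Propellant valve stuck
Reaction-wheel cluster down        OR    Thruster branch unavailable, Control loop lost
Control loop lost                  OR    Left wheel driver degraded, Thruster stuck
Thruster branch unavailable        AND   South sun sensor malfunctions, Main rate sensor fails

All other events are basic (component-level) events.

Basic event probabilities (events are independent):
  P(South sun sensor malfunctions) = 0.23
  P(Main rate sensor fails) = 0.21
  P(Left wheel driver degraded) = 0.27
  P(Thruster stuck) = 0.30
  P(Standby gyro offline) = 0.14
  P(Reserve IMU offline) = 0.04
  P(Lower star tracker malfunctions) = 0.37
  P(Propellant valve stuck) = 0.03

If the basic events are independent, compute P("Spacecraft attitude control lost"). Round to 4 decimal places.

P(Thruster branch unavailable) [AND] = 0.23 × 0.21 = 0.048300
P(Control loop lost) [OR] = 1 − (1−0.27) × (1−0.30) = 0.489000
P(Reaction-wheel cluster down) [OR] = 1 − (1−0.048300) × (1−0.489000) = 0.513681
P(Sensor suite inoperative) [OR] = 1 − (1−0.04) × (1−0.37) × (1−0.03) = 0.413344
P(Backup chain unavailable) [OR] = 1 − (1−0.14) × (1−0.413344) = 0.495476
P(Spacecraft attitude control lost) [OR] = 1 − (1−0.513681) × (1−0.495476) = 0.754640
Rounded to 4 decimal places: P(Spacecraft attitude control lost) ≈ 0.7546.

0.7546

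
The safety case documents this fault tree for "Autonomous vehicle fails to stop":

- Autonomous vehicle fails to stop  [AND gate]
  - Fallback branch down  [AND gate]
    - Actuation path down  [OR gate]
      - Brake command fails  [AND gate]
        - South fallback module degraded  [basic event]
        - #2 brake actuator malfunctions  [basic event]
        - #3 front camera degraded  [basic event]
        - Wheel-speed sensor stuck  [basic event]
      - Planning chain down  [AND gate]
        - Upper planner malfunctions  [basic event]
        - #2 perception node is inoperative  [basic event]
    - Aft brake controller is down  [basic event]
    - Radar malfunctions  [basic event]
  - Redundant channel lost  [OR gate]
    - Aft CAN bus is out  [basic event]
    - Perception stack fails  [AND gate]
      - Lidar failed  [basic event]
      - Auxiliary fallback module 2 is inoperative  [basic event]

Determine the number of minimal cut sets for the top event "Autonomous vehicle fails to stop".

4

Brake command fails [AND]: one cut set from each child combined → 1 × 1 × 1 × 1 = 1 cut set(s).
Planning chain down [AND]: one cut set from each child combined → 1 × 1 = 1 cut set(s).
Actuation path down [OR]: union of children's cut sets → 2 cut set(s).
Fallback branch down [AND]: one cut set from each child combined → 2 × 1 × 1 = 2 cut set(s).
Perception stack fails [AND]: one cut set from each child combined → 1 × 1 = 1 cut set(s).
Redundant channel lost [OR]: union of children's cut sets → 2 cut set(s).
Autonomous vehicle fails to stop [AND]: one cut set from each child combined → 2 × 2 = 4 cut set(s).
Minimal cut sets: {#2 brake actuator malfunctions, #3 front camera degraded, Aft CAN bus is out, Aft brake controller is down, Radar malfunctions, South fallback module degraded, Wheel-speed sensor stuck}; {#2 brake actuator malfunctions, #3 front camera degraded, Aft brake controller is down, Auxiliary fallback module 2 is inoperative, Lidar failed, Radar malfunctions, South fallback module degraded, Wheel-speed sensor stuck}; {#2 perception node is inoperative, Aft CAN bus is out, Aft brake controller is down, Radar malfunctions, Upper planner malfunctions}; {#2 perception node is inoperative, Aft brake controller is down, Auxiliary fallback module 2 is inoperative, Lidar failed, Radar malfunctions, Upper planner malfunctions}.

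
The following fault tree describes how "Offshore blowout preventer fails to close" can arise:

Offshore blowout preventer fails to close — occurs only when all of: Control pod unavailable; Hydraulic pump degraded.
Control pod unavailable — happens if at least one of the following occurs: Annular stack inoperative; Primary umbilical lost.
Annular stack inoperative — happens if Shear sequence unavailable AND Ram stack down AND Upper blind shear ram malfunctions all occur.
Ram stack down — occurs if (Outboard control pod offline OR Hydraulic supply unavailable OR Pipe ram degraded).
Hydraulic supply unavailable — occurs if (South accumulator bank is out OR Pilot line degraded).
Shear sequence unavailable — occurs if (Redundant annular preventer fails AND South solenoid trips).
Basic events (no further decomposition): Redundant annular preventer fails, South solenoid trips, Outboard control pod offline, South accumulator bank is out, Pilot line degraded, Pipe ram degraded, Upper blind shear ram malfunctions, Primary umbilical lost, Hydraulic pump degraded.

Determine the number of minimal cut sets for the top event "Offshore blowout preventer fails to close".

5

Shear sequence unavailable [AND]: one cut set from each child combined → 1 × 1 = 1 cut set(s).
Hydraulic supply unavailable [OR]: union of children's cut sets → 2 cut set(s).
Ram stack down [OR]: union of children's cut sets → 4 cut set(s).
Annular stack inoperative [AND]: one cut set from each child combined → 1 × 4 × 1 = 4 cut set(s).
Control pod unavailable [OR]: union of children's cut sets → 5 cut set(s).
Offshore blowout preventer fails to close [AND]: one cut set from each child combined → 5 × 1 = 5 cut set(s).
Minimal cut sets: {Hydraulic pump degraded, Outboard control pod offline, Redundant annular preventer fails, South solenoid trips, Upper blind shear ram malfunctions}; {Hydraulic pump degraded, Redundant annular preventer fails, South accumulator bank is out, South solenoid trips, Upper blind shear ram malfunctions}; {Hydraulic pump degraded, Pilot line degraded, Redundant annular preventer fails, South solenoid trips, Upper blind shear ram malfunctions}; {Hydraulic pump degraded, Pipe ram degraded, Redundant annular preventer fails, South solenoid trips, Upper blind shear ram malfunctions}; {Hydraulic pump degraded, Primary umbilical lost}.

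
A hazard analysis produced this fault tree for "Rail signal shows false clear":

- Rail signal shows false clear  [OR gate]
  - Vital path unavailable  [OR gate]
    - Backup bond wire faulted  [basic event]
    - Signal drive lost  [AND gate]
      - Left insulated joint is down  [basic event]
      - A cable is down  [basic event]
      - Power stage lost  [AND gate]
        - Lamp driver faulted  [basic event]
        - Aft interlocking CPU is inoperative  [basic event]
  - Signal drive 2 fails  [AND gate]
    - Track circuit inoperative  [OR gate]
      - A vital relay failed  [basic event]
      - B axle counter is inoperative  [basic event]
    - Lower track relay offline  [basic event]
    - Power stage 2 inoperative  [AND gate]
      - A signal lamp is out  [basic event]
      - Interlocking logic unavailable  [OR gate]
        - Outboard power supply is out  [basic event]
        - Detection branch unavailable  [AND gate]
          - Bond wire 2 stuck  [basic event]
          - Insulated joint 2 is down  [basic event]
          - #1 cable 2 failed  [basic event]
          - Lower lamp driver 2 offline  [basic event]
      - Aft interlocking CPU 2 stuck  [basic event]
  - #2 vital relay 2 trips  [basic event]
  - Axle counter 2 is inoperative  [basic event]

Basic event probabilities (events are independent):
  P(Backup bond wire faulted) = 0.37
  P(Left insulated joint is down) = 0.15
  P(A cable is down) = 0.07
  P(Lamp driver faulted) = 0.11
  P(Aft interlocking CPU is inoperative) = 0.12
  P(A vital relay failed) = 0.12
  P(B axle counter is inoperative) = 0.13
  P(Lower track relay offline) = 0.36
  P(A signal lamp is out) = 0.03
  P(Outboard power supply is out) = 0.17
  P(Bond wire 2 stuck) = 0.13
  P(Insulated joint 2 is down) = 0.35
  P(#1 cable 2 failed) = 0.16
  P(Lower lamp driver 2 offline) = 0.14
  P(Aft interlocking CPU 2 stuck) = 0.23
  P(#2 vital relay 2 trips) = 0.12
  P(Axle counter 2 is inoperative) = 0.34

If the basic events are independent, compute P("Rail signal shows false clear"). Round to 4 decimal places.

0.6342

P(Power stage lost) [AND] = 0.11 × 0.12 = 0.013200
P(Signal drive lost) [AND] = 0.15 × 0.07 × 0.013200 = 0.000139
P(Vital path unavailable) [OR] = 1 − (1−0.37) × (1−0.000139) = 0.370088
P(Track circuit inoperative) [OR] = 1 − (1−0.12) × (1−0.13) = 0.234400
P(Detection branch unavailable) [AND] = 0.13 × 0.35 × 0.16 × 0.14 = 0.001019
P(Interlocking logic unavailable) [OR] = 1 − (1−0.17) × (1−0.001019) = 0.170846
P(Power stage 2 inoperative) [AND] = 0.03 × 0.170846 × 0.23 = 0.001179
P(Signal drive 2 fails) [AND] = 0.234400 × 0.36 × 0.001179 = 0.000099
P(Rail signal shows false clear) [OR] = 1 − (1−0.370088) × (1−0.000099) × (1−0.12) × (1−0.34) = 0.634183
Rounded to 4 decimal places: P(Rail signal shows false clear) ≈ 0.6342.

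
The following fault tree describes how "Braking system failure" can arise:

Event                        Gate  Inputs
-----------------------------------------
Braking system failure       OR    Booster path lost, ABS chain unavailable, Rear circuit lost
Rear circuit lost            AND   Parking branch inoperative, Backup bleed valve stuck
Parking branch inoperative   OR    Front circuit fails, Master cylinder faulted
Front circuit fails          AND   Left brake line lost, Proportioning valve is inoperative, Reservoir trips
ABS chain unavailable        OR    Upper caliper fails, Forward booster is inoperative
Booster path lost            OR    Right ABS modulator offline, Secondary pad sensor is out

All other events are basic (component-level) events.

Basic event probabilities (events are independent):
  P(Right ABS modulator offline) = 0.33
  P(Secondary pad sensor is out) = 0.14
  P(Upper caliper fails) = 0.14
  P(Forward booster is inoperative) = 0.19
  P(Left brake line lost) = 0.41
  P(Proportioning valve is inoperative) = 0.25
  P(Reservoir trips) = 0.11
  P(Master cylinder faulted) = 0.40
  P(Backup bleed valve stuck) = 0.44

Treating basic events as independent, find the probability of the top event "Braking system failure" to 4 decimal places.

P(Booster path lost) [OR] = 1 − (1−0.33) × (1−0.14) = 0.423800
P(ABS chain unavailable) [OR] = 1 − (1−0.14) × (1−0.19) = 0.303400
P(Front circuit fails) [AND] = 0.41 × 0.25 × 0.11 = 0.011275
P(Parking branch inoperative) [OR] = 1 − (1−0.011275) × (1−0.40) = 0.406765
P(Rear circuit lost) [AND] = 0.406765 × 0.44 = 0.178977
P(Braking system failure) [OR] = 1 − (1−0.423800) × (1−0.303400) × (1−0.178977) = 0.670457
Rounded to 4 decimal places: P(Braking system failure) ≈ 0.6705.

0.6705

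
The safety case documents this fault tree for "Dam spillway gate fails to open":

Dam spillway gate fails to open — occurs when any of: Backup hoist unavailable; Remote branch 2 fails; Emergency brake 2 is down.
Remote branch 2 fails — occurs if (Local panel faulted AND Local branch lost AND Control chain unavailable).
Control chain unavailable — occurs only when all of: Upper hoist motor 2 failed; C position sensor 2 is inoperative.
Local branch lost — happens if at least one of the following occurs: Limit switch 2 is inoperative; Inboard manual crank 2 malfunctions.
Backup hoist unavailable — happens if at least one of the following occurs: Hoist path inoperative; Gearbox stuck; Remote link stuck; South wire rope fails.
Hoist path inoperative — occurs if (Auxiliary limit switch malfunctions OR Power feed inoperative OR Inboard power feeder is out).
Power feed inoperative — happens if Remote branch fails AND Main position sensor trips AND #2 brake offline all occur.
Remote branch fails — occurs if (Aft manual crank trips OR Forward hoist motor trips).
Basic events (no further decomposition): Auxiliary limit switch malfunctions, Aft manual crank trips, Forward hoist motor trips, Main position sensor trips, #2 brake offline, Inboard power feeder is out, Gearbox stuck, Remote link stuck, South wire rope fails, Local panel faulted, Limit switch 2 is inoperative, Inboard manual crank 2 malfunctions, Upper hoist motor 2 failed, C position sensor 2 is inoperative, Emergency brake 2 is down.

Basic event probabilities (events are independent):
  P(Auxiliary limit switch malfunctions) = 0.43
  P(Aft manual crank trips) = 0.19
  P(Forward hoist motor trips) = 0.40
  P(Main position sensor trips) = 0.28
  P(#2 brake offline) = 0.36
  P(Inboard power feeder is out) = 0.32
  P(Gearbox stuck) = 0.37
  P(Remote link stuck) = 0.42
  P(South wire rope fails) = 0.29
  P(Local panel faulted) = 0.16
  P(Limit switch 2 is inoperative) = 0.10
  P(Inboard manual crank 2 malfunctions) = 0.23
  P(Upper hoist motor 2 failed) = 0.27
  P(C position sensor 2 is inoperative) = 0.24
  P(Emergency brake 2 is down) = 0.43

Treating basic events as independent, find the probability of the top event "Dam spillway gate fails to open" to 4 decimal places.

0.9458

P(Remote branch fails) [OR] = 1 − (1−0.19) × (1−0.40) = 0.514000
P(Power feed inoperative) [AND] = 0.514000 × 0.28 × 0.36 = 0.051811
P(Hoist path inoperative) [OR] = 1 − (1−0.43) × (1−0.051811) × (1−0.32) = 0.632482
P(Backup hoist unavailable) [OR] = 1 − (1−0.632482) × (1−0.37) × (1−0.42) × (1−0.29) = 0.904653
P(Local branch lost) [OR] = 1 − (1−0.10) × (1−0.23) = 0.307000
P(Control chain unavailable) [AND] = 0.27 × 0.24 = 0.064800
P(Remote branch 2 fails) [AND] = 0.16 × 0.307000 × 0.064800 = 0.003183
P(Dam spillway gate fails to open) [OR] = 1 − (1−0.904653) × (1−0.003183) × (1−0.43) = 0.945825
Rounded to 4 decimal places: P(Dam spillway gate fails to open) ≈ 0.9458.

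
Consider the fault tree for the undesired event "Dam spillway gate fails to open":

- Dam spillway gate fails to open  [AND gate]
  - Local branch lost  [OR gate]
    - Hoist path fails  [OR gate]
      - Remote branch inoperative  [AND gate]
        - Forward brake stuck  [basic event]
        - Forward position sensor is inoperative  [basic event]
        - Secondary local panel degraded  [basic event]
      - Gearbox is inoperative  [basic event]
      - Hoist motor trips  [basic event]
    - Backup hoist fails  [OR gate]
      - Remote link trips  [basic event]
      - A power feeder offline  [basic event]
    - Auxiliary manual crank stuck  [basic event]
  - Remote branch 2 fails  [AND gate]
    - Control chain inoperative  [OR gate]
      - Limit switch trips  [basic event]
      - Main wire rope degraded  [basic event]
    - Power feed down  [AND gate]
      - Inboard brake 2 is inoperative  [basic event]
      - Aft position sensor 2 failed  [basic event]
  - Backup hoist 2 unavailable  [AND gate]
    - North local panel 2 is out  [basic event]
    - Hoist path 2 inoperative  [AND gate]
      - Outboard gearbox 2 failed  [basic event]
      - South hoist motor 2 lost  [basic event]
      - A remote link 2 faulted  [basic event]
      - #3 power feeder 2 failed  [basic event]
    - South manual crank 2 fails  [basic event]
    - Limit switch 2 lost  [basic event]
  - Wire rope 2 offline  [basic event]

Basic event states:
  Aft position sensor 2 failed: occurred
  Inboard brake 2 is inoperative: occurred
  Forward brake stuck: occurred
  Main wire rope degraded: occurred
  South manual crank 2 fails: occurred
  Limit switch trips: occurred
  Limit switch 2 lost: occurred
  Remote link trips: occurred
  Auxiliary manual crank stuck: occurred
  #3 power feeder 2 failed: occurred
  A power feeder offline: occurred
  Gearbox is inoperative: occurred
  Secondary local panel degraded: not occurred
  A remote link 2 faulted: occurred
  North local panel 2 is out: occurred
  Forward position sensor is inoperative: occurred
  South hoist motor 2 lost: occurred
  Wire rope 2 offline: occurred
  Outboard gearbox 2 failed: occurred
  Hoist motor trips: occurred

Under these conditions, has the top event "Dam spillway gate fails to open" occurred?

Yes

Remote branch inoperative [AND]: Forward brake stuck=occurs, Forward position sensor is inoperative=occurs, Secondary local panel degraded=not → not all inputs occur → does not occur.
Hoist path fails [OR]: Remote branch inoperative=not, Gearbox is inoperative=occurs, Hoist motor trips=occurs → at least one input occurs → occurs.
Backup hoist fails [OR]: Remote link trips=occurs, A power feeder offline=occurs → at least one input occurs → occurs.
Local branch lost [OR]: Hoist path fails=occurs, Backup hoist fails=occurs, Auxiliary manual crank stuck=occurs → at least one input occurs → occurs.
Control chain inoperative [OR]: Limit switch trips=occurs, Main wire rope degraded=occurs → at least one input occurs → occurs.
Power feed down [AND]: Inboard brake 2 is inoperative=occurs, Aft position sensor 2 failed=occurs → all inputs occur → occurs.
Remote branch 2 fails [AND]: Control chain inoperative=occurs, Power feed down=occurs → all inputs occur → occurs.
Hoist path 2 inoperative [AND]: Outboard gearbox 2 failed=occurs, South hoist motor 2 lost=occurs, A remote link 2 faulted=occurs, #3 power feeder 2 failed=occurs → all inputs occur → occurs.
Backup hoist 2 unavailable [AND]: North local panel 2 is out=occurs, Hoist path 2 inoperative=occurs, South manual crank 2 fails=occurs, Limit switch 2 lost=occurs → all inputs occur → occurs.
Dam spillway gate fails to open [AND]: Local branch lost=occurs, Remote branch 2 fails=occurs, Backup hoist 2 unavailable=occurs, Wire rope 2 offline=occurs → all inputs occur → occurs.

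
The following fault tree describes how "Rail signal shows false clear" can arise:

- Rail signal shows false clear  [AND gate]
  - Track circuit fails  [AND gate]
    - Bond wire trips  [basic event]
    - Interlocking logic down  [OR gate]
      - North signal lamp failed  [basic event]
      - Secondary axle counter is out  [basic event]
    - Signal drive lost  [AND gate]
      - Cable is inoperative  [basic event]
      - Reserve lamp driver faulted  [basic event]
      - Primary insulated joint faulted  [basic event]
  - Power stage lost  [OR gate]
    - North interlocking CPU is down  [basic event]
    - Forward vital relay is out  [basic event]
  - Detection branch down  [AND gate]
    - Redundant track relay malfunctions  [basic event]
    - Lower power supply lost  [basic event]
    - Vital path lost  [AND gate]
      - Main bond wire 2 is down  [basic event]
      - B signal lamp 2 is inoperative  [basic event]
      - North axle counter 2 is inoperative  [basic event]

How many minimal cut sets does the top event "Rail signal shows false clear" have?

Interlocking logic down [OR]: union of children's cut sets → 2 cut set(s).
Signal drive lost [AND]: one cut set from each child combined → 1 × 1 × 1 = 1 cut set(s).
Track circuit fails [AND]: one cut set from each child combined → 1 × 2 × 1 = 2 cut set(s).
Power stage lost [OR]: union of children's cut sets → 2 cut set(s).
Vital path lost [AND]: one cut set from each child combined → 1 × 1 × 1 = 1 cut set(s).
Detection branch down [AND]: one cut set from each child combined → 1 × 1 × 1 = 1 cut set(s).
Rail signal shows false clear [AND]: one cut set from each child combined → 2 × 2 × 1 = 4 cut set(s).
Minimal cut sets: {B signal lamp 2 is inoperative, Bond wire trips, Cable is inoperative, Lower power supply lost, Main bond wire 2 is down, North axle counter 2 is inoperative, North interlocking CPU is down, North signal lamp failed, Primary insulated joint faulted, Redundant track relay malfunctions, Reserve lamp driver faulted}; {B signal lamp 2 is inoperative, Bond wire trips, Cable is inoperative, Forward vital relay is out, Lower power supply lost, Main bond wire 2 is down, North axle counter 2 is inoperative, North signal lamp failed, Primary insulated joint faulted, Redundant track relay malfunctions, Reserve lamp driver faulted}; {B signal lamp 2 is inoperative, Bond wire trips, Cable is inoperative, Lower power supply lost, Main bond wire 2 is down, North axle counter 2 is inoperative, North interlocking CPU is down, Primary insulated joint faulted, Redundant track relay malfunctions, Reserve lamp driver faulted, Secondary axle counter is out}; {B signal lamp 2 is inoperative, Bond wire trips, Cable is inoperative, Forward vital relay is out, Lower power supply lost, Main bond wire 2 is down, North axle counter 2 is inoperative, Primary insulated joint faulted, Redundant track relay malfunctions, Reserve lamp driver faulted, Secondary axle counter is out}.

4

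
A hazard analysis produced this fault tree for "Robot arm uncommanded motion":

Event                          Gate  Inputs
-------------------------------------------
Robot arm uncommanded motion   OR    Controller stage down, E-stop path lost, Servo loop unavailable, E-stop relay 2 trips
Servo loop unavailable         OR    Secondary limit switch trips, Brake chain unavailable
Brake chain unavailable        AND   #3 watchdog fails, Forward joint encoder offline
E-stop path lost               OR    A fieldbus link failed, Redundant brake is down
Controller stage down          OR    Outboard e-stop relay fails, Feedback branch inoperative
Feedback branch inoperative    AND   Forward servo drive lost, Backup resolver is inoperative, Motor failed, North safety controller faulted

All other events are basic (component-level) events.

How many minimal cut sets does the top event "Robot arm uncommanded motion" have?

7

Feedback branch inoperative [AND]: one cut set from each child combined → 1 × 1 × 1 × 1 = 1 cut set(s).
Controller stage down [OR]: union of children's cut sets → 2 cut set(s).
E-stop path lost [OR]: union of children's cut sets → 2 cut set(s).
Brake chain unavailable [AND]: one cut set from each child combined → 1 × 1 = 1 cut set(s).
Servo loop unavailable [OR]: union of children's cut sets → 2 cut set(s).
Robot arm uncommanded motion [OR]: union of children's cut sets → 7 cut set(s).
Minimal cut sets: {Outboard e-stop relay fails}; {Backup resolver is inoperative, Forward servo drive lost, Motor failed, North safety controller faulted}; {A fieldbus link failed}; {Redundant brake is down}; {Secondary limit switch trips}; {#3 watchdog fails, Forward joint encoder offline}; {E-stop relay 2 trips}.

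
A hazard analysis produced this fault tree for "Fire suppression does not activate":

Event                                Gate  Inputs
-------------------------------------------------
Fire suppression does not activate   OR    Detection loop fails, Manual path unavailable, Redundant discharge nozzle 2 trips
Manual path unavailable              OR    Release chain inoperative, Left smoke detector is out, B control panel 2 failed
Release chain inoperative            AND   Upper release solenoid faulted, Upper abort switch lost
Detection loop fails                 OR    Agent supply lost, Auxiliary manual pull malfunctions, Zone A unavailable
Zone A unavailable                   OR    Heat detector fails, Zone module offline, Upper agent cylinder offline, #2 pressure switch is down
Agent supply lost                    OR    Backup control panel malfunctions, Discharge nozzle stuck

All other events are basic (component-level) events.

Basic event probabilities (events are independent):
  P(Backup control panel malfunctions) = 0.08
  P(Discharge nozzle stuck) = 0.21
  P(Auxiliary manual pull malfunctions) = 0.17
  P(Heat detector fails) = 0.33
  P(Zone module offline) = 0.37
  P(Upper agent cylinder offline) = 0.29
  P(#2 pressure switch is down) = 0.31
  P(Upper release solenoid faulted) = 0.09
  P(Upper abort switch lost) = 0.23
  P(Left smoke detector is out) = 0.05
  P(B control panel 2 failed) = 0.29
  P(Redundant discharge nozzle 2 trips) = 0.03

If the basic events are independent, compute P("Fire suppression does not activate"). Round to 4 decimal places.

P(Agent supply lost) [OR] = 1 − (1−0.08) × (1−0.21) = 0.273200
P(Zone A unavailable) [OR] = 1 − (1−0.33) × (1−0.37) × (1−0.29) × (1−0.31) = 0.793213
P(Detection loop fails) [OR] = 1 − (1−0.273200) × (1−0.17) × (1−0.793213) = 0.875257
P(Release chain inoperative) [AND] = 0.09 × 0.23 = 0.020700
P(Manual path unavailable) [OR] = 1 − (1−0.020700) × (1−0.05) × (1−0.29) = 0.339462
P(Fire suppression does not activate) [OR] = 1 − (1−0.875257) × (1−0.339462) × (1−0.03) = 0.920074
Rounded to 4 decimal places: P(Fire suppression does not activate) ≈ 0.9201.

0.9201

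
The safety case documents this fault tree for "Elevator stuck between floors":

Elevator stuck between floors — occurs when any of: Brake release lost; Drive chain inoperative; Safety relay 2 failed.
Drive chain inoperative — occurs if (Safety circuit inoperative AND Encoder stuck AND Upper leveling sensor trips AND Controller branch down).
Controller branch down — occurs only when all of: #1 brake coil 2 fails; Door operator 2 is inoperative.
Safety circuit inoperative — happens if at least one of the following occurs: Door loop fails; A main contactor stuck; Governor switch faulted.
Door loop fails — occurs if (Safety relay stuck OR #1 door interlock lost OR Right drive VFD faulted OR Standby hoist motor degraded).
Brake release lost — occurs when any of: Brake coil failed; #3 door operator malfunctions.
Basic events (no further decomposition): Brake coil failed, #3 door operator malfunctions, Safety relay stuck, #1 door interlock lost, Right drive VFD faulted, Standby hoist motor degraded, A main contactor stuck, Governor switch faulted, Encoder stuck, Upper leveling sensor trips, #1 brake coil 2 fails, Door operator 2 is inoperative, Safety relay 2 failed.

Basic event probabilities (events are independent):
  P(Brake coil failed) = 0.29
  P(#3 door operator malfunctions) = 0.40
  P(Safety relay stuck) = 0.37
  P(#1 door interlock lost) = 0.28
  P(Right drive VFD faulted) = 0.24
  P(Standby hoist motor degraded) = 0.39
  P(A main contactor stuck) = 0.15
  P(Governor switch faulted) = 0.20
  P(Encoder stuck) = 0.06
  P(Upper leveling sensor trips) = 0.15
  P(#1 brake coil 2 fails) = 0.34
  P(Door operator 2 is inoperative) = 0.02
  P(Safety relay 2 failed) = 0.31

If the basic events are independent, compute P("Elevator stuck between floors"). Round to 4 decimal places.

P(Brake release lost) [OR] = 1 − (1−0.29) × (1−0.40) = 0.574000
P(Door loop fails) [OR] = 1 − (1−0.37) × (1−0.28) × (1−0.24) × (1−0.39) = 0.789711
P(Safety circuit inoperative) [OR] = 1 − (1−0.789711) × (1−0.15) × (1−0.20) = 0.857003
P(Controller branch down) [AND] = 0.34 × 0.02 = 0.006800
P(Drive chain inoperative) [AND] = 0.857003 × 0.06 × 0.15 × 0.006800 = 0.000052
P(Elevator stuck between floors) [OR] = 1 − (1−0.574000) × (1−0.000052) × (1−0.31) = 0.706075
Rounded to 4 decimal places: P(Elevator stuck between floors) ≈ 0.7061.

0.7061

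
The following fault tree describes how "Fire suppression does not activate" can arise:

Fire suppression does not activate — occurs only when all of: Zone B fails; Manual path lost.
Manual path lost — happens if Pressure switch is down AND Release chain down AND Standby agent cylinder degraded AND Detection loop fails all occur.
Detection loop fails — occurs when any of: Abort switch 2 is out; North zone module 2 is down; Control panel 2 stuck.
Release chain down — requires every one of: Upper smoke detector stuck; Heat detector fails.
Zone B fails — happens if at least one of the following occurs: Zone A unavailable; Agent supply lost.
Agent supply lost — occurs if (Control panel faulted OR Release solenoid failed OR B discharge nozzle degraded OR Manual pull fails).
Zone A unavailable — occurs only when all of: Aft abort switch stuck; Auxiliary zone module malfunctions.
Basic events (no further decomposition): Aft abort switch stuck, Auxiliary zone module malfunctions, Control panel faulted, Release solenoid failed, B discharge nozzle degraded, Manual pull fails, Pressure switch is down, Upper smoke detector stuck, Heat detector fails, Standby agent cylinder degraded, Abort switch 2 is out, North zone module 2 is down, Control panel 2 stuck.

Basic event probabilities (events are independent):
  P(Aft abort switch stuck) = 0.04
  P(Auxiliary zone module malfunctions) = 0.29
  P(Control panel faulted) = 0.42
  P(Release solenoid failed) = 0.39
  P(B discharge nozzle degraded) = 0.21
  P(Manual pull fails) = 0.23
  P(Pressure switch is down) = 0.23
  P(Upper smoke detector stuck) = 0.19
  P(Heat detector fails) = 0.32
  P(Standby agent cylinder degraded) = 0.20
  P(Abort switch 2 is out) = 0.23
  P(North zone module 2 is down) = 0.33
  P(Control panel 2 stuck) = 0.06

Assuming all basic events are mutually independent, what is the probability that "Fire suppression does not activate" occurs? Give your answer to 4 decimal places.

P(Zone A unavailable) [AND] = 0.04 × 0.29 = 0.011600
P(Agent supply lost) [OR] = 1 − (1−0.42) × (1−0.39) × (1−0.21) × (1−0.23) = 0.784783
P(Zone B fails) [OR] = 1 − (1−0.011600) × (1−0.784783) = 0.787280
P(Release chain down) [AND] = 0.19 × 0.32 = 0.060800
P(Detection loop fails) [OR] = 1 − (1−0.23) × (1−0.33) × (1−0.06) = 0.515054
P(Manual path lost) [AND] = 0.23 × 0.060800 × 0.20 × 0.515054 = 0.001441
P(Fire suppression does not activate) [AND] = 0.787280 × 0.001441 = 0.001134
Rounded to 4 decimal places: P(Fire suppression does not activate) ≈ 0.0011.

0.0011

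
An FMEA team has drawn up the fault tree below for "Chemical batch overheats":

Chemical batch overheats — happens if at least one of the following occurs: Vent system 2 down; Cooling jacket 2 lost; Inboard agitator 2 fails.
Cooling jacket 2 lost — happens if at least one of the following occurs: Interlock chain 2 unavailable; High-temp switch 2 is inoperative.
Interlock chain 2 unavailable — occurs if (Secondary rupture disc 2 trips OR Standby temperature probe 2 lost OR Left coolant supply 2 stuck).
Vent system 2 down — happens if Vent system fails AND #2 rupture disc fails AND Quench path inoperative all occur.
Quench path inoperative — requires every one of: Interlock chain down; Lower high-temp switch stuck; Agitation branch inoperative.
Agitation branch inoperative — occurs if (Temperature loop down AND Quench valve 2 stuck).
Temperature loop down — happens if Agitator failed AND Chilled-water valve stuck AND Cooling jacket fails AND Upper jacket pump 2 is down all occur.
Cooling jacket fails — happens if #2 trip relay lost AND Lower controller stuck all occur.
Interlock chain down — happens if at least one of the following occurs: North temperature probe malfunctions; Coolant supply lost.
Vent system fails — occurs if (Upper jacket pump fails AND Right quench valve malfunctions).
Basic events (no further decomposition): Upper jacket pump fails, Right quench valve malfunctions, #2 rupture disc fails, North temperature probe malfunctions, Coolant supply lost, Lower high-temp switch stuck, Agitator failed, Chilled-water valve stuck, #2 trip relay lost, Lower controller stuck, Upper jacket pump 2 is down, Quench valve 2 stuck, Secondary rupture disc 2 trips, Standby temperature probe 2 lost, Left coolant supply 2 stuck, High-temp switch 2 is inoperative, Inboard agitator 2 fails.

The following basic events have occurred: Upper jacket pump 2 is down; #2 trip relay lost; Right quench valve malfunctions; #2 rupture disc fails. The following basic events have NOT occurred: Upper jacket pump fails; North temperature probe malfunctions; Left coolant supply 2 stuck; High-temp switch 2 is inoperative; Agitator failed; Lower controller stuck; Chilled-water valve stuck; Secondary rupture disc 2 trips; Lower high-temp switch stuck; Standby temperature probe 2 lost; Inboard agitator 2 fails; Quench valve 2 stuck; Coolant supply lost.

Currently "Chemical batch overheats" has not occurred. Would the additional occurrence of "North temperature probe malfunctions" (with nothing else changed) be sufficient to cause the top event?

No

Counterfactual: set "North temperature probe malfunctions" to occurred.
Vent system fails [AND]: Upper jacket pump fails=not, Right quench valve malfunctions=occurs → not all inputs occur → does not occur.
Interlock chain down [OR]: North temperature probe malfunctions=occurs, Coolant supply lost=not → at least one input occurs → occurs.
Cooling jacket fails [AND]: #2 trip relay lost=occurs, Lower controller stuck=not → not all inputs occur → does not occur.
Temperature loop down [AND]: Agitator failed=not, Chilled-water valve stuck=not, Cooling jacket fails=not, Upper jacket pump 2 is down=occurs → not all inputs occur → does not occur.
Agitation branch inoperative [AND]: Temperature loop down=not, Quench valve 2 stuck=not → not all inputs occur → does not occur.
Quench path inoperative [AND]: Interlock chain down=occurs, Lower high-temp switch stuck=not, Agitation branch inoperative=not → not all inputs occur → does not occur.
Vent system 2 down [AND]: Vent system fails=not, #2 rupture disc fails=occurs, Quench path inoperative=not → not all inputs occur → does not occur.
Interlock chain 2 unavailable [OR]: Secondary rupture disc 2 trips=not, Standby temperature probe 2 lost=not, Left coolant supply 2 stuck=not → no input occurs → does not occur.
Cooling jacket 2 lost [OR]: Interlock chain 2 unavailable=not, High-temp switch 2 is inoperative=not → no input occurs → does not occur.
Chemical batch overheats [OR]: Vent system 2 down=not, Cooling jacket 2 lost=not, Inboard agitator 2 fails=not → no input occurs → does not occur.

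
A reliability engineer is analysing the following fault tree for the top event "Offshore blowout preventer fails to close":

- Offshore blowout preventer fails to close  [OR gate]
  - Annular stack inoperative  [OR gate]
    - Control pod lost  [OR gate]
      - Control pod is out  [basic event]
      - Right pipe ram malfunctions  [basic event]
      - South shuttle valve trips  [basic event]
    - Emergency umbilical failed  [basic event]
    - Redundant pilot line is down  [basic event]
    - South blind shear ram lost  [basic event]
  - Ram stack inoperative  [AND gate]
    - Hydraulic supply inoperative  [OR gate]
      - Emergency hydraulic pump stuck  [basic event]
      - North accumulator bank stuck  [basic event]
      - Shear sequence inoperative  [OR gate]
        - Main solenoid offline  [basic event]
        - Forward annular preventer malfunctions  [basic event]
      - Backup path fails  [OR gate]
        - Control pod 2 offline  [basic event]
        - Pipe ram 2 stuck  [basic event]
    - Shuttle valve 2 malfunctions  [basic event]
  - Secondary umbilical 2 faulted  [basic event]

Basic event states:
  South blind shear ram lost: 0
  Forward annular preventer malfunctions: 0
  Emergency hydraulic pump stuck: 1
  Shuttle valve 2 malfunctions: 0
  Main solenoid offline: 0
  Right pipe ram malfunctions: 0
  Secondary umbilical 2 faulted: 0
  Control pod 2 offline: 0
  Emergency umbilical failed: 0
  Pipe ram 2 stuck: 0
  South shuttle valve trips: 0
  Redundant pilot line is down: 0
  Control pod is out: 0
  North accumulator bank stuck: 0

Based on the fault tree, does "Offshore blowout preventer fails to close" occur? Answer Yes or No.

No

Control pod lost [OR]: Control pod is out=not, Right pipe ram malfunctions=not, South shuttle valve trips=not → no input occurs → does not occur.
Annular stack inoperative [OR]: Control pod lost=not, Emergency umbilical failed=not, Redundant pilot line is down=not, South blind shear ram lost=not → no input occurs → does not occur.
Shear sequence inoperative [OR]: Main solenoid offline=not, Forward annular preventer malfunctions=not → no input occurs → does not occur.
Backup path fails [OR]: Control pod 2 offline=not, Pipe ram 2 stuck=not → no input occurs → does not occur.
Hydraulic supply inoperative [OR]: Emergency hydraulic pump stuck=occurs, North accumulator bank stuck=not, Shear sequence inoperative=not, Backup path fails=not → at least one input occurs → occurs.
Ram stack inoperative [AND]: Hydraulic supply inoperative=occurs, Shuttle valve 2 malfunctions=not → not all inputs occur → does not occur.
Offshore blowout preventer fails to close [OR]: Annular stack inoperative=not, Ram stack inoperative=not, Secondary umbilical 2 faulted=not → no input occurs → does not occur.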